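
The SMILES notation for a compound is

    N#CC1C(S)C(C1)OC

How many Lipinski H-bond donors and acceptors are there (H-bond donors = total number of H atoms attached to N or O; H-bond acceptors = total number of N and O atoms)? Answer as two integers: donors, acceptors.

0, 2

Donors: find every N or O and count the H atoms it carries.
  atom 1 (N): bond orders sum to 3 → 0 H
  atom 8 (O): bond orders sum to 2 → 0 H
Lipinski HBD = 0.
Acceptors: N atoms = 1, O atoms = 1 → HBA = 2.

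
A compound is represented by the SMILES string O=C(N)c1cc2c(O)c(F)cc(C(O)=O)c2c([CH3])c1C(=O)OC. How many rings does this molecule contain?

2

In SMILES, each pair of matching ring-closure digits denotes one ring-closing bond; the number of such bonds equals the number of independent rings.
Ring-closure bonds here: 2.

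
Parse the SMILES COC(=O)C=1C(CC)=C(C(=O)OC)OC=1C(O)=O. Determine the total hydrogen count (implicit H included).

12

Walk through each heavy atom and fill implicit hydrogens from standard valence (C 4, N 3, O 2, S 2, halogen 1):
  atom 1: C, bond orders sum to 1 (valence 4) → 3 H
  atom 2: O, bond orders sum to 2 (valence 2) → 0 H
  atom 3: C, bond orders sum to 4 (valence 4) → 0 H
  atom 4: O, bond orders sum to 2 (valence 2) → 0 H
  atom 5: C, bond orders sum to 4 (valence 4) → 0 H
  atom 6: C, bond orders sum to 4 (valence 4) → 0 H
  atom 7: C, bond orders sum to 2 (valence 4) → 2 H
  atom 8: C, bond orders sum to 1 (valence 4) → 3 H
  atom 9: C, bond orders sum to 4 (valence 4) → 0 H
  atom 10: C, bond orders sum to 4 (valence 4) → 0 H
  atom 11: O, bond orders sum to 2 (valence 2) → 0 H
  atom 12: O, bond orders sum to 2 (valence 2) → 0 H
  atom 13: C, bond orders sum to 1 (valence 4) → 3 H
  atom 14: O, bond orders sum to 2 (valence 2) → 0 H
  atom 15: C, bond orders sum to 4 (valence 4) → 0 H
  atom 16: C, bond orders sum to 4 (valence 4) → 0 H
  atom 17: O, bond orders sum to 1 (valence 2) → 1 H
  atom 18: O, bond orders sum to 2 (valence 2) → 0 H
Total hydrogens: 12.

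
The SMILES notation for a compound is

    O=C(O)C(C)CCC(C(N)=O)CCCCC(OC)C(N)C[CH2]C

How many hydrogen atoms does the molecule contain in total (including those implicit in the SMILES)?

34

Walk through each heavy atom and fill implicit hydrogens from standard valence (C 4, N 3, O 2, S 2, halogen 1):
  atom 1: O, bond orders sum to 2 (valence 2) → 0 H
  atom 2: C, bond orders sum to 4 (valence 4) → 0 H
  atom 3: O, bond orders sum to 1 (valence 2) → 1 H
  atom 4: C, bond orders sum to 3 (valence 4) → 1 H
  atom 5: C, bond orders sum to 1 (valence 4) → 3 H
  atom 6: C, bond orders sum to 2 (valence 4) → 2 H
  atom 7: C, bond orders sum to 2 (valence 4) → 2 H
  atom 8: C, bond orders sum to 3 (valence 4) → 1 H
  atom 9: C, bond orders sum to 4 (valence 4) → 0 H
  atom 10: N, bond orders sum to 1 (valence 3) → 2 H
  atom 11: O, bond orders sum to 2 (valence 2) → 0 H
  atom 12: C, bond orders sum to 2 (valence 4) → 2 H
  atom 13: C, bond orders sum to 2 (valence 4) → 2 H
  atom 14: C, bond orders sum to 2 (valence 4) → 2 H
  atom 15: C, bond orders sum to 2 (valence 4) → 2 H
  atom 16: C, bond orders sum to 3 (valence 4) → 1 H
  atom 17: O, bond orders sum to 2 (valence 2) → 0 H
  atom 18: C, bond orders sum to 1 (valence 4) → 3 H
  atom 19: C, bond orders sum to 3 (valence 4) → 1 H
  atom 20: N, bond orders sum to 1 (valence 3) → 2 H
  atom 21: C, bond orders sum to 2 (valence 4) → 2 H
  atom 22: C with explicit H count 2
  atom 23: C, bond orders sum to 1 (valence 4) → 3 H
Total hydrogens: 34.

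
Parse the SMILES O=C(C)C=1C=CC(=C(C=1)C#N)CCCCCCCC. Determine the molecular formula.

C17H23NO

Walk through each heavy atom and fill implicit hydrogens from standard valence (C 4, N 3, O 2, S 2, halogen 1):
  atom 1: O, bond orders sum to 2 (valence 2) → 0 H
  atom 2: C, bond orders sum to 4 (valence 4) → 0 H
  atom 3: C, bond orders sum to 1 (valence 4) → 3 H
  atom 4: C, bond orders sum to 4 (valence 4) → 0 H
  atom 5: C, bond orders sum to 3 (valence 4) → 1 H
  atom 6: C, bond orders sum to 3 (valence 4) → 1 H
  atom 7: C, bond orders sum to 4 (valence 4) → 0 H
  atom 8: C, bond orders sum to 4 (valence 4) → 0 H
  atom 9: C, bond orders sum to 3 (valence 4) → 1 H
  atom 10: C, bond orders sum to 4 (valence 4) → 0 H
  atom 11: N, bond orders sum to 3 (valence 3) → 0 H
  atom 12: C, bond orders sum to 2 (valence 4) → 2 H
  atom 13: C, bond orders sum to 2 (valence 4) → 2 H
  atom 14: C, bond orders sum to 2 (valence 4) → 2 H
  atom 15: C, bond orders sum to 2 (valence 4) → 2 H
  atom 16: C, bond orders sum to 2 (valence 4) → 2 H
  atom 17: C, bond orders sum to 2 (valence 4) → 2 H
  atom 18: C, bond orders sum to 2 (valence 4) → 2 H
  atom 19: C, bond orders sum to 1 (valence 4) → 3 H
Totals → C:17, H:23, N:1, O:1.
In Hill order: C17H23NO.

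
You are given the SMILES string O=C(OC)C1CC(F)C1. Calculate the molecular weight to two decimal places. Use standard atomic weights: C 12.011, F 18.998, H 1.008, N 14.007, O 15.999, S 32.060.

132.13 g/mol

First, the molecular formula is C6H9FO2 (counting implicit H from valence).
  C: 6 × 12.011 = 72.066
  F: 1 × 18.998 = 18.998
  H: 9 × 1.008 = 9.072
  O: 2 × 15.999 = 31.998
Sum: 6×12.011 + 1×18.998 + 9×1.008 + 2×15.999 = 132.134 → 132.13 g/mol.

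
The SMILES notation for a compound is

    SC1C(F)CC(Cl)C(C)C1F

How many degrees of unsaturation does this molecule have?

1

Degree of unsaturation = (number of rings) + (number of π bonds).
Ring closures in the SMILES: 1.
π bonds: none → 0 DoU from unsaturation.
Total DoU = 1 + 0 = 1.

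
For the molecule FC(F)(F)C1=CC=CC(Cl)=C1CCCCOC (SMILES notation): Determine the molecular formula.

Walk through each heavy atom and fill implicit hydrogens from standard valence (C 4, N 3, O 2, S 2, halogen 1):
  atom 1: F (halogen, monovalent) → 0 H
  atom 2: C, bond orders sum to 4 (valence 4) → 0 H
  atom 3: F (halogen, monovalent) → 0 H
  atom 4: F (halogen, monovalent) → 0 H
  atom 5: C, bond orders sum to 4 (valence 4) → 0 H
  atom 6: C, bond orders sum to 3 (valence 4) → 1 H
  atom 7: C, bond orders sum to 3 (valence 4) → 1 H
  atom 8: C, bond orders sum to 3 (valence 4) → 1 H
  atom 9: C, bond orders sum to 4 (valence 4) → 0 H
  atom 10: Cl (halogen, monovalent) → 0 H
  atom 11: C, bond orders sum to 4 (valence 4) → 0 H
  atom 12: C, bond orders sum to 2 (valence 4) → 2 H
  atom 13: C, bond orders sum to 2 (valence 4) → 2 H
  atom 14: C, bond orders sum to 2 (valence 4) → 2 H
  atom 15: C, bond orders sum to 2 (valence 4) → 2 H
  atom 16: O, bond orders sum to 2 (valence 2) → 0 H
  atom 17: C, bond orders sum to 1 (valence 4) → 3 H
Totals → C:12, H:14, Cl:1, F:3, O:1.

C12H14ClF3O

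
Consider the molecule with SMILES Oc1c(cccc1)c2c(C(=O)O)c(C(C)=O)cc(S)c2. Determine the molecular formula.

C15H12O4S

Walk through each heavy atom and fill implicit hydrogens from standard valence (C 4, N 3, O 2, S 2, halogen 1); for lowercase aromatic atoms, an aromatic c carries 1 H when it has two neighbours and 0 H with three, and aromatic n carries 0 H:
  atom 1: O, bond orders sum to 1 (valence 2) → 1 H
  atom 2: aromatic c, 3 neighbours → 0 H
  atom 3: aromatic c, 3 neighbours → 0 H
  atom 4: aromatic c, 2 neighbours → 1 H
  atom 5: aromatic c, 2 neighbours → 1 H
  atom 6: aromatic c, 2 neighbours → 1 H
  atom 7: aromatic c, 2 neighbours → 1 H
  atom 8: aromatic c, 3 neighbours → 0 H
  atom 9: aromatic c, 3 neighbours → 0 H
  atom 10: C, bond orders sum to 4 (valence 4) → 0 H
  atom 11: O, bond orders sum to 2 (valence 2) → 0 H
  atom 12: O, bond orders sum to 1 (valence 2) → 1 H
  atom 13: aromatic c, 3 neighbours → 0 H
  atom 14: C, bond orders sum to 4 (valence 4) → 0 H
  atom 15: C, bond orders sum to 1 (valence 4) → 3 H
  atom 16: O, bond orders sum to 2 (valence 2) → 0 H
  atom 17: aromatic c, 2 neighbours → 1 H
  atom 18: aromatic c, 3 neighbours → 0 H
  atom 19: S, bond orders sum to 1 (valence 2) → 1 H
  atom 20: aromatic c, 2 neighbours → 1 H
Totals → C:15, H:12, O:4, S:1.
In Hill order: C15H12O4S.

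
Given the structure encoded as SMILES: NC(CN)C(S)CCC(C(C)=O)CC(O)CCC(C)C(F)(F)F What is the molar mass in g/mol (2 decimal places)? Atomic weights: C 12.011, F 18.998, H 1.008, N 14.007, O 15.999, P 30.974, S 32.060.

358.46 g/mol

First, the molecular formula is C15H29F3N2O2S (counting implicit H from valence).
  C: 15 × 12.011 = 180.165
  F: 3 × 18.998 = 56.994
  H: 29 × 1.008 = 29.232
  N: 2 × 14.007 = 28.014
  O: 2 × 15.999 = 31.998
  S: 1 × 32.060 = 32.060
Sum: 15×12.011 + 3×18.998 + 29×1.008 + 2×14.007 + 2×15.999 + 1×32.060 = 358.463 → 358.46 g/mol.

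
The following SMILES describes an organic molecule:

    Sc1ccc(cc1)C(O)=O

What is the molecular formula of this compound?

C7H6O2S

Walk through each heavy atom and fill implicit hydrogens from standard valence (C 4, N 3, O 2, S 2, halogen 1); for lowercase aromatic atoms, an aromatic c carries 1 H when it has two neighbours and 0 H with three, and aromatic n carries 0 H:
  atom 1: S, bond orders sum to 1 (valence 2) → 1 H
  atom 2: aromatic c, 3 neighbours → 0 H
  atom 3: aromatic c, 2 neighbours → 1 H
  atom 4: aromatic c, 2 neighbours → 1 H
  atom 5: aromatic c, 3 neighbours → 0 H
  atom 6: aromatic c, 2 neighbours → 1 H
  atom 7: aromatic c, 2 neighbours → 1 H
  atom 8: C, bond orders sum to 4 (valence 4) → 0 H
  atom 9: O, bond orders sum to 1 (valence 2) → 1 H
  atom 10: O, bond orders sum to 2 (valence 2) → 0 H
Totals → C:7, H:6, O:2, S:1.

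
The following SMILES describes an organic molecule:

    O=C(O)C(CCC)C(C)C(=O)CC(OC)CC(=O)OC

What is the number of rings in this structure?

0

In SMILES, each pair of matching ring-closure digits denotes one ring-closing bond; the number of such bonds equals the number of independent rings.
Ring-closure bonds here: 0.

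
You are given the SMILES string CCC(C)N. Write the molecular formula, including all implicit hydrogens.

Walk through each heavy atom and fill implicit hydrogens from standard valence (C 4, N 3, O 2, S 2, halogen 1):
  atom 1: C, bond orders sum to 1 (valence 4) → 3 H
  atom 2: C, bond orders sum to 2 (valence 4) → 2 H
  atom 3: C, bond orders sum to 3 (valence 4) → 1 H
  atom 4: C, bond orders sum to 1 (valence 4) → 3 H
  atom 5: N, bond orders sum to 1 (valence 3) → 2 H
Totals → C:4, H:11, N:1.
In Hill order: C4H11N.

C4H11N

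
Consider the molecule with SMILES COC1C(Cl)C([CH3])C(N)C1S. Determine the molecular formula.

C7H14ClNOS

Walk through each heavy atom and fill implicit hydrogens from standard valence (C 4, N 3, O 2, S 2, halogen 1):
  atom 1: C, bond orders sum to 1 (valence 4) → 3 H
  atom 2: O, bond orders sum to 2 (valence 2) → 0 H
  atom 3: C, bond orders sum to 3 (valence 4) → 1 H
  atom 4: C, bond orders sum to 3 (valence 4) → 1 H
  atom 5: Cl (halogen, monovalent) → 0 H
  atom 6: C, bond orders sum to 3 (valence 4) → 1 H
  atom 7: C with explicit H count 3
  atom 8: C, bond orders sum to 3 (valence 4) → 1 H
  atom 9: N, bond orders sum to 1 (valence 3) → 2 H
  atom 10: C, bond orders sum to 3 (valence 4) → 1 H
  atom 11: S, bond orders sum to 1 (valence 2) → 1 H
Totals → C:7, H:14, Cl:1, N:1, O:1, S:1.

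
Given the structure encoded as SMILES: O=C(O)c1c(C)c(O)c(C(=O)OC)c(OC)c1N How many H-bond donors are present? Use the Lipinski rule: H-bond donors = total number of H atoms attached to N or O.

Donors: find every N or O and count the H atoms it carries.
  atom 1 (O): bond orders sum to 2 → 0 H
  atom 3 (O): bond orders sum to 1 → 1 H
  atom 8 (O): bond orders sum to 1 → 1 H
  atom 11 (O): bond orders sum to 2 → 0 H
  atom 12 (O): bond orders sum to 2 → 0 H
  atom 15 (O): bond orders sum to 2 → 0 H
  atom 18 (N): bond orders sum to 1 → 2 H
Lipinski HBD = 4.

4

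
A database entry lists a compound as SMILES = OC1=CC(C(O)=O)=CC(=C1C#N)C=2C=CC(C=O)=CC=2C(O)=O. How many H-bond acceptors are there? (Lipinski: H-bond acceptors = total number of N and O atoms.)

7

N atoms: 1; O atoms: 6.
Lipinski HBA = 1 + 6 = 7.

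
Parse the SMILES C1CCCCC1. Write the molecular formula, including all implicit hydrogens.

Walk through each heavy atom and fill implicit hydrogens from standard valence (C 4, N 3, O 2, S 2, halogen 1):
  atom 1: C, bond orders sum to 2 (valence 4) → 2 H
  atom 2: C, bond orders sum to 2 (valence 4) → 2 H
  atom 3: C, bond orders sum to 2 (valence 4) → 2 H
  atom 4: C, bond orders sum to 2 (valence 4) → 2 H
  atom 5: C, bond orders sum to 2 (valence 4) → 2 H
  atom 6: C, bond orders sum to 2 (valence 4) → 2 H
Totals → C:6, H:12.

C6H12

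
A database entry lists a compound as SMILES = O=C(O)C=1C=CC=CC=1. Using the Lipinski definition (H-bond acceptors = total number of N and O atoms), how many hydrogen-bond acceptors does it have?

2

N atoms: 0; O atoms: 2.
Lipinski HBA = 0 + 2 = 2.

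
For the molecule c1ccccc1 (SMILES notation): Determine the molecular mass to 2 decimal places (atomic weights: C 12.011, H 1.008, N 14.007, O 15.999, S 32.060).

First, the molecular formula is C6H6 (counting implicit H from valence).
  C: 6 × 12.011 = 72.066
  H: 6 × 1.008 = 6.048
Sum: 6×12.011 + 6×1.008 = 78.114 → 78.11 g/mol.

78.11 g/mol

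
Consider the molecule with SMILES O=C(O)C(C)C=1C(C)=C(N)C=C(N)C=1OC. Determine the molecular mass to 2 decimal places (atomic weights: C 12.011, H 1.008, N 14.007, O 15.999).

First, the molecular formula is C11H16N2O3 (counting implicit H from valence).
  C: 11 × 12.011 = 132.121
  H: 16 × 1.008 = 16.128
  N: 2 × 14.007 = 28.014
  O: 3 × 15.999 = 47.997
Sum: 11×12.011 + 16×1.008 + 2×14.007 + 3×15.999 = 224.260 → 224.26 g/mol.

224.26 g/mol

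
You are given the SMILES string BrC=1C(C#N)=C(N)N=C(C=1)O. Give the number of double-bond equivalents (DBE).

Degree of unsaturation = (number of rings) + (number of π bonds).
Ring closures in the SMILES: 1.
π bonds: 3 double bonds (each 1 DoU), 1 triple bond (each 2 DoU) → 5 DoU from unsaturation.
Total DoU = 1 + 5 = 6.

6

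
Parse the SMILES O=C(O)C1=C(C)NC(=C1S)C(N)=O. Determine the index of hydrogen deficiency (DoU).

5

Molecular formula: C7H8N2O3S.
DoU = (2C + 2 + N − H − X) / 2, where X is the halogen count and O/S are ignored.
    = (2·7 + 2 + 2 − 8 − 0) / 2 = 10 / 2 = 5.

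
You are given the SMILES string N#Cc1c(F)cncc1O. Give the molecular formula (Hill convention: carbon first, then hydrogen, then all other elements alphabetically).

Walk through each heavy atom and fill implicit hydrogens from standard valence (C 4, N 3, O 2, S 2, halogen 1); for lowercase aromatic atoms, an aromatic c carries 1 H when it has two neighbours and 0 H with three, and aromatic n carries 0 H:
  atom 1: N, bond orders sum to 3 (valence 3) → 0 H
  atom 2: C, bond orders sum to 4 (valence 4) → 0 H
  atom 3: aromatic c, 3 neighbours → 0 H
  atom 4: aromatic c, 3 neighbours → 0 H
  atom 5: F (halogen, monovalent) → 0 H
  atom 6: aromatic c, 2 neighbours → 1 H
  atom 7: aromatic n, 2 neighbours → 0 H
  atom 8: aromatic c, 2 neighbours → 1 H
  atom 9: aromatic c, 3 neighbours → 0 H
  atom 10: O, bond orders sum to 1 (valence 2) → 1 H
Totals → C:6, H:3, F:1, N:2, O:1.
In Hill order: C6H3FN2O.

C6H3FN2O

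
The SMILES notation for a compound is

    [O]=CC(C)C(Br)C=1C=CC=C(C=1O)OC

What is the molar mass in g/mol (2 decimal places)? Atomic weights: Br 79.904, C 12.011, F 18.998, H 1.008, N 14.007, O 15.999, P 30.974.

First, the molecular formula is C11H13BrO3 (counting implicit H from valence).
  Br: 1 × 79.904 = 79.904
  C: 11 × 12.011 = 132.121
  H: 13 × 1.008 = 13.104
  O: 3 × 15.999 = 47.997
Sum: 1×79.904 + 11×12.011 + 13×1.008 + 3×15.999 = 273.126 → 273.13 g/mol.

273.13 g/mol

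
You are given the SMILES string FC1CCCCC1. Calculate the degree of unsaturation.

1

Degree of unsaturation = (number of rings) + (number of π bonds).
Ring closures in the SMILES: 1.
π bonds: none → 0 DoU from unsaturation.
Total DoU = 1 + 0 = 1.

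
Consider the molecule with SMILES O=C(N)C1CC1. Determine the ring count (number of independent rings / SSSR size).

1

In SMILES, each pair of matching ring-closure digits denotes one ring-closing bond; the number of such bonds equals the number of independent rings.
Ring-closure bonds here: 1.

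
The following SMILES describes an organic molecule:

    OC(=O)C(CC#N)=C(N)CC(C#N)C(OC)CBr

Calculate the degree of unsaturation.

6

Molecular formula: C11H14BrN3O3.
DoU = (2C + 2 + N − H − X) / 2, where X is the halogen count and O/S are ignored.
    = (2·11 + 2 + 3 − 14 − 1) / 2 = 12 / 2 = 6.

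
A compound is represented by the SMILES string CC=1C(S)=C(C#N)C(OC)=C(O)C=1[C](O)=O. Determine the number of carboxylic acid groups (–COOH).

1

The carboxylic acid motif appears at heavy-atom position 14 in the SMILES.
Other groups present: 1 ether, 1 hydroxyl, 1 nitrile, 1 thiol.
Carboxylic acid count: 1.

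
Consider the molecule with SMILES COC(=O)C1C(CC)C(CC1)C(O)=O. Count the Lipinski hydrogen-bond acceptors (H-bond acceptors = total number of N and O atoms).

4

N atoms: 0; O atoms: 4.
Lipinski HBA = 0 + 4 = 4.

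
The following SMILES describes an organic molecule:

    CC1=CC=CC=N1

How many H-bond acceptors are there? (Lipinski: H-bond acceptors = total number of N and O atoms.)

1

N atoms: 1; O atoms: 0.
Lipinski HBA = 1 + 0 = 1.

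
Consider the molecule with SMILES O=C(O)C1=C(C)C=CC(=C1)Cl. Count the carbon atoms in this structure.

8

Count every carbon token in the SMILES (each C, including those in ring-closure positions and inside branches).
Carbon count: 8.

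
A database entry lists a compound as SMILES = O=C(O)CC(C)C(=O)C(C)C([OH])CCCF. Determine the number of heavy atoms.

16

Every atom symbol written in the SMILES (organic subset) is one heavy atom; implicit H are not written.
Heavy atoms by element → C:11, F:1, O:4.
Total: 16.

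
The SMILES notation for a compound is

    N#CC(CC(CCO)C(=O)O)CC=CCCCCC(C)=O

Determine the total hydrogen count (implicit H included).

Walk through each heavy atom and fill implicit hydrogens from standard valence (C 4, N 3, O 2, S 2, halogen 1):
  atom 1: N, bond orders sum to 3 (valence 3) → 0 H
  atom 2: C, bond orders sum to 4 (valence 4) → 0 H
  atom 3: C, bond orders sum to 3 (valence 4) → 1 H
  atom 4: C, bond orders sum to 2 (valence 4) → 2 H
  atom 5: C, bond orders sum to 3 (valence 4) → 1 H
  atom 6: C, bond orders sum to 2 (valence 4) → 2 H
  atom 7: C, bond orders sum to 2 (valence 4) → 2 H
  atom 8: O, bond orders sum to 1 (valence 2) → 1 H
  atom 9: C, bond orders sum to 4 (valence 4) → 0 H
  atom 10: O, bond orders sum to 2 (valence 2) → 0 H
  atom 11: O, bond orders sum to 1 (valence 2) → 1 H
  atom 12: C, bond orders sum to 2 (valence 4) → 2 H
  atom 13: C, bond orders sum to 3 (valence 4) → 1 H
  atom 14: C, bond orders sum to 3 (valence 4) → 1 H
  atom 15: C, bond orders sum to 2 (valence 4) → 2 H
  atom 16: C, bond orders sum to 2 (valence 4) → 2 H
  atom 17: C, bond orders sum to 2 (valence 4) → 2 H
  atom 18: C, bond orders sum to 2 (valence 4) → 2 H
  atom 19: C, bond orders sum to 4 (valence 4) → 0 H
  atom 20: C, bond orders sum to 1 (valence 4) → 3 H
  atom 21: O, bond orders sum to 2 (valence 2) → 0 H
Total hydrogens: 25.

25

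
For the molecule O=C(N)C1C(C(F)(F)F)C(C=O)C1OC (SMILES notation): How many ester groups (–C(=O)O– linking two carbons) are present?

Scan the SMILES for the ester motif — none present.
Groups that are present: 1 aldehyde, 1 amide, 1 ether.

0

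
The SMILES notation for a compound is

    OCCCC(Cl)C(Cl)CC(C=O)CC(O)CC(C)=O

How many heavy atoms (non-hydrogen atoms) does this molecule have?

Every atom symbol written in the SMILES (organic subset) is one heavy atom; implicit H are not written.
Heavy atoms by element → C:13, Cl:2, O:4.
Total: 19.

19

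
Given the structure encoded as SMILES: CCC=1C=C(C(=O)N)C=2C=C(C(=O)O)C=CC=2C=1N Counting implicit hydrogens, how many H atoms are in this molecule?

Walk through each heavy atom and fill implicit hydrogens from standard valence (C 4, N 3, O 2, S 2, halogen 1):
  atom 1: C, bond orders sum to 1 (valence 4) → 3 H
  atom 2: C, bond orders sum to 2 (valence 4) → 2 H
  atom 3: C, bond orders sum to 4 (valence 4) → 0 H
  atom 4: C, bond orders sum to 3 (valence 4) → 1 H
  atom 5: C, bond orders sum to 4 (valence 4) → 0 H
  atom 6: C, bond orders sum to 4 (valence 4) → 0 H
  atom 7: O, bond orders sum to 2 (valence 2) → 0 H
  atom 8: N, bond orders sum to 1 (valence 3) → 2 H
  atom 9: C, bond orders sum to 4 (valence 4) → 0 H
  atom 10: C, bond orders sum to 3 (valence 4) → 1 H
  atom 11: C, bond orders sum to 4 (valence 4) → 0 H
  atom 12: C, bond orders sum to 4 (valence 4) → 0 H
  atom 13: O, bond orders sum to 2 (valence 2) → 0 H
  atom 14: O, bond orders sum to 1 (valence 2) → 1 H
  atom 15: C, bond orders sum to 3 (valence 4) → 1 H
  atom 16: C, bond orders sum to 3 (valence 4) → 1 H
  atom 17: C, bond orders sum to 4 (valence 4) → 0 H
  atom 18: C, bond orders sum to 4 (valence 4) → 0 H
  atom 19: N, bond orders sum to 1 (valence 3) → 2 H
Total hydrogens: 14.

14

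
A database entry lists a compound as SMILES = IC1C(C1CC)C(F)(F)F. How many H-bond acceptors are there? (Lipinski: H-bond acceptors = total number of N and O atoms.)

0

N atoms: 0; O atoms: 0.
Lipinski HBA = 0 + 0 = 0.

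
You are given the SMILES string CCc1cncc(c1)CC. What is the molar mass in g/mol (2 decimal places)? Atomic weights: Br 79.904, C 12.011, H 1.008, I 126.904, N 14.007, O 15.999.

First, the molecular formula is C9H13N (counting implicit H from valence).
  C: 9 × 12.011 = 108.099
  H: 13 × 1.008 = 13.104
  N: 1 × 14.007 = 14.007
Sum: 9×12.011 + 13×1.008 + 1×14.007 = 135.210 → 135.21 g/mol.

135.21 g/mol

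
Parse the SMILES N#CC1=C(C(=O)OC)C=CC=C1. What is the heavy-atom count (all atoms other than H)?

12

Every atom symbol written in the SMILES (organic subset) is one heavy atom; implicit H are not written.
Heavy atoms by element → C:9, N:1, O:2.
Total: 12.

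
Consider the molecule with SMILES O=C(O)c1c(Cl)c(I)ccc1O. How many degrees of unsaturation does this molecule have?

5

Molecular formula: C7H4ClIO3.
DoU = (2C + 2 + N − H − X) / 2, where X is the halogen count and O/S are ignored.
    = (2·7 + 2 + 0 − 4 − 2) / 2 = 10 / 2 = 5.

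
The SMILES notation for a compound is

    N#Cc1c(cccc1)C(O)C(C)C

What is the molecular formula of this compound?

Walk through each heavy atom and fill implicit hydrogens from standard valence (C 4, N 3, O 2, S 2, halogen 1); for lowercase aromatic atoms, an aromatic c carries 1 H when it has two neighbours and 0 H with three, and aromatic n carries 0 H:
  atom 1: N, bond orders sum to 3 (valence 3) → 0 H
  atom 2: C, bond orders sum to 4 (valence 4) → 0 H
  atom 3: aromatic c, 3 neighbours → 0 H
  atom 4: aromatic c, 3 neighbours → 0 H
  atom 5: aromatic c, 2 neighbours → 1 H
  atom 6: aromatic c, 2 neighbours → 1 H
  atom 7: aromatic c, 2 neighbours → 1 H
  atom 8: aromatic c, 2 neighbours → 1 H
  atom 9: C, bond orders sum to 3 (valence 4) → 1 H
  atom 10: O, bond orders sum to 1 (valence 2) → 1 H
  atom 11: C, bond orders sum to 3 (valence 4) → 1 H
  atom 12: C, bond orders sum to 1 (valence 4) → 3 H
  atom 13: C, bond orders sum to 1 (valence 4) → 3 H
Totals → C:11, H:13, N:1, O:1.
In Hill order: C11H13NO.

C11H13NO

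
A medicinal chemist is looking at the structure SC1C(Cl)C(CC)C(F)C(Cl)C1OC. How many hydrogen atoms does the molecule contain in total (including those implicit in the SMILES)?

15

Walk through each heavy atom and fill implicit hydrogens from standard valence (C 4, N 3, O 2, S 2, halogen 1):
  atom 1: S, bond orders sum to 1 (valence 2) → 1 H
  atom 2: C, bond orders sum to 3 (valence 4) → 1 H
  atom 3: C, bond orders sum to 3 (valence 4) → 1 H
  atom 4: Cl (halogen, monovalent) → 0 H
  atom 5: C, bond orders sum to 3 (valence 4) → 1 H
  atom 6: C, bond orders sum to 2 (valence 4) → 2 H
  atom 7: C, bond orders sum to 1 (valence 4) → 3 H
  atom 8: C, bond orders sum to 3 (valence 4) → 1 H
  atom 9: F (halogen, monovalent) → 0 H
  atom 10: C, bond orders sum to 3 (valence 4) → 1 H
  atom 11: Cl (halogen, monovalent) → 0 H
  atom 12: C, bond orders sum to 3 (valence 4) → 1 H
  atom 13: O, bond orders sum to 2 (valence 2) → 0 H
  atom 14: C, bond orders sum to 1 (valence 4) → 3 H
Total hydrogens: 15.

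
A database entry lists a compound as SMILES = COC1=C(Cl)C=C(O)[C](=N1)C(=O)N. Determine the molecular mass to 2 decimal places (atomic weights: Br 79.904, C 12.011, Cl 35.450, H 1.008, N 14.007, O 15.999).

202.59 g/mol

First, the molecular formula is C7H7ClN2O3 (counting implicit H from valence).
  C: 7 × 12.011 = 84.077
  Cl: 1 × 35.450 = 35.450
  H: 7 × 1.008 = 7.056
  N: 2 × 14.007 = 28.014
  O: 3 × 15.999 = 47.997
Sum: 7×12.011 + 1×35.450 + 7×1.008 + 2×14.007 + 3×15.999 = 202.594 → 202.59 g/mol.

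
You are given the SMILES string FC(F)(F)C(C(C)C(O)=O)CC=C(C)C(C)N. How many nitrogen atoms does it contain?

Scan the SMILES for N atoms (remember two-letter symbols like Cl and Br are single atoms).
Nitrogen count: 1.

1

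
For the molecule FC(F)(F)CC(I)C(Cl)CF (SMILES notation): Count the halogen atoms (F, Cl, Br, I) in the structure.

6

Halogen atoms appear at heavy-atom positions 1, 3, 4, 7, 9, 11 (1×Cl, 4×F, 1×I).
Halogen count: 6.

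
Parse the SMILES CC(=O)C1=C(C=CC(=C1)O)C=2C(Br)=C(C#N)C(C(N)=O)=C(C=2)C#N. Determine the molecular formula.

Walk through each heavy atom and fill implicit hydrogens from standard valence (C 4, N 3, O 2, S 2, halogen 1):
  atom 1: C, bond orders sum to 1 (valence 4) → 3 H
  atom 2: C, bond orders sum to 4 (valence 4) → 0 H
  atom 3: O, bond orders sum to 2 (valence 2) → 0 H
  atom 4: C, bond orders sum to 4 (valence 4) → 0 H
  atom 5: C, bond orders sum to 4 (valence 4) → 0 H
  atom 6: C, bond orders sum to 3 (valence 4) → 1 H
  atom 7: C, bond orders sum to 3 (valence 4) → 1 H
  atom 8: C, bond orders sum to 4 (valence 4) → 0 H
  atom 9: C, bond orders sum to 3 (valence 4) → 1 H
  atom 10: O, bond orders sum to 1 (valence 2) → 1 H
  atom 11: C, bond orders sum to 4 (valence 4) → 0 H
  atom 12: C, bond orders sum to 4 (valence 4) → 0 H
  atom 13: Br (halogen, monovalent) → 0 H
  atom 14: C, bond orders sum to 4 (valence 4) → 0 H
  atom 15: C, bond orders sum to 4 (valence 4) → 0 H
  atom 16: N, bond orders sum to 3 (valence 3) → 0 H
  atom 17: C, bond orders sum to 4 (valence 4) → 0 H
  atom 18: C, bond orders sum to 4 (valence 4) → 0 H
  atom 19: N, bond orders sum to 1 (valence 3) → 2 H
  atom 20: O, bond orders sum to 2 (valence 2) → 0 H
  atom 21: C, bond orders sum to 4 (valence 4) → 0 H
  atom 22: C, bond orders sum to 3 (valence 4) → 1 H
  atom 23: C, bond orders sum to 4 (valence 4) → 0 H
  atom 24: N, bond orders sum to 3 (valence 3) → 0 H
Totals → C:17, H:10, Br:1, N:3, O:3.

C17H10BrN3O3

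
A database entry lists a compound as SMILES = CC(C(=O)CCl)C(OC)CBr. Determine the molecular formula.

C7H12BrClO2

Walk through each heavy atom and fill implicit hydrogens from standard valence (C 4, N 3, O 2, S 2, halogen 1):
  atom 1: C, bond orders sum to 1 (valence 4) → 3 H
  atom 2: C, bond orders sum to 3 (valence 4) → 1 H
  atom 3: C, bond orders sum to 4 (valence 4) → 0 H
  atom 4: O, bond orders sum to 2 (valence 2) → 0 H
  atom 5: C, bond orders sum to 2 (valence 4) → 2 H
  atom 6: Cl (halogen, monovalent) → 0 H
  atom 7: C, bond orders sum to 3 (valence 4) → 1 H
  atom 8: O, bond orders sum to 2 (valence 2) → 0 H
  atom 9: C, bond orders sum to 1 (valence 4) → 3 H
  atom 10: C, bond orders sum to 2 (valence 4) → 2 H
  atom 11: Br (halogen, monovalent) → 0 H
Totals → C:7, H:12, Br:1, Cl:1, O:2.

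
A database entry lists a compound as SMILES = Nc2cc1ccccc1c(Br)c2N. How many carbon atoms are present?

Count every carbon token in the SMILES (each C, including those in ring-closure positions and inside branches).
Carbon count: 10.

10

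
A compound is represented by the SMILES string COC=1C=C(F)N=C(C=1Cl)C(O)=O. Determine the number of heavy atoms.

13

Every atom symbol written in the SMILES (organic subset) is one heavy atom; implicit H are not written.
Heavy atoms by element → C:7, Cl:1, F:1, N:1, O:3.
Total: 13.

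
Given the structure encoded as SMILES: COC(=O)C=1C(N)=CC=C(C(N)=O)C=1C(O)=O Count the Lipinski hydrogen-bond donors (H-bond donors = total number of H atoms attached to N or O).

Donors: find every N or O and count the H atoms it carries.
  atom 2 (O): bond orders sum to 2 → 0 H
  atom 4 (O): bond orders sum to 2 → 0 H
  atom 7 (N): bond orders sum to 1 → 2 H
  atom 12 (N): bond orders sum to 1 → 2 H
  atom 13 (O): bond orders sum to 2 → 0 H
  atom 16 (O): bond orders sum to 1 → 1 H
  atom 17 (O): bond orders sum to 2 → 0 H
Lipinski HBD = 5.

5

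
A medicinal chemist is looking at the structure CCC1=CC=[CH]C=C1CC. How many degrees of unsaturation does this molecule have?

4

Degree of unsaturation = (number of rings) + (number of π bonds).
Ring closures in the SMILES: 1.
π bonds: 3 double bonds (each 1 DoU) → 3 DoU from unsaturation.
Total DoU = 1 + 3 = 4.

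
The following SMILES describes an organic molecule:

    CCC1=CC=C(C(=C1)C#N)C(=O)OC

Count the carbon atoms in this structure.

Count every carbon token in the SMILES (each C, including those in ring-closure positions and inside branches).
Carbon count: 11.

11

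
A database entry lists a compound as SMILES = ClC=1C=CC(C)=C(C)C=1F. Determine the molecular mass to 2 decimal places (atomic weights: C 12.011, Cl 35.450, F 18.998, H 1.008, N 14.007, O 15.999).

158.60 g/mol

First, the molecular formula is C8H8ClF (counting implicit H from valence).
  C: 8 × 12.011 = 96.088
  Cl: 1 × 35.450 = 35.450
  F: 1 × 18.998 = 18.998
  H: 8 × 1.008 = 8.064
Sum: 8×12.011 + 1×35.450 + 1×18.998 + 8×1.008 = 158.600 → 158.60 g/mol.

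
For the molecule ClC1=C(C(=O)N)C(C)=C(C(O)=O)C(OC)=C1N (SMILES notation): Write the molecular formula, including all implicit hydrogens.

Walk through each heavy atom and fill implicit hydrogens from standard valence (C 4, N 3, O 2, S 2, halogen 1):
  atom 1: Cl (halogen, monovalent) → 0 H
  atom 2: C, bond orders sum to 4 (valence 4) → 0 H
  atom 3: C, bond orders sum to 4 (valence 4) → 0 H
  atom 4: C, bond orders sum to 4 (valence 4) → 0 H
  atom 5: O, bond orders sum to 2 (valence 2) → 0 H
  atom 6: N, bond orders sum to 1 (valence 3) → 2 H
  atom 7: C, bond orders sum to 4 (valence 4) → 0 H
  atom 8: C, bond orders sum to 1 (valence 4) → 3 H
  atom 9: C, bond orders sum to 4 (valence 4) → 0 H
  atom 10: C, bond orders sum to 4 (valence 4) → 0 H
  atom 11: O, bond orders sum to 1 (valence 2) → 1 H
  atom 12: O, bond orders sum to 2 (valence 2) → 0 H
  atom 13: C, bond orders sum to 4 (valence 4) → 0 H
  atom 14: O, bond orders sum to 2 (valence 2) → 0 H
  atom 15: C, bond orders sum to 1 (valence 4) → 3 H
  atom 16: C, bond orders sum to 4 (valence 4) → 0 H
  atom 17: N, bond orders sum to 1 (valence 3) → 2 H
Totals → C:10, H:11, Cl:1, N:2, O:4.

C10H11ClN2O4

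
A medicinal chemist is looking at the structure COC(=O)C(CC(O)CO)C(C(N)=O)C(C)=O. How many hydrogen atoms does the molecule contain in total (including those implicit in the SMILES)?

17

Walk through each heavy atom and fill implicit hydrogens from standard valence (C 4, N 3, O 2, S 2, halogen 1):
  atom 1: C, bond orders sum to 1 (valence 4) → 3 H
  atom 2: O, bond orders sum to 2 (valence 2) → 0 H
  atom 3: C, bond orders sum to 4 (valence 4) → 0 H
  atom 4: O, bond orders sum to 2 (valence 2) → 0 H
  atom 5: C, bond orders sum to 3 (valence 4) → 1 H
  atom 6: C, bond orders sum to 2 (valence 4) → 2 H
  atom 7: C, bond orders sum to 3 (valence 4) → 1 H
  atom 8: O, bond orders sum to 1 (valence 2) → 1 H
  atom 9: C, bond orders sum to 2 (valence 4) → 2 H
  atom 10: O, bond orders sum to 1 (valence 2) → 1 H
  atom 11: C, bond orders sum to 3 (valence 4) → 1 H
  atom 12: C, bond orders sum to 4 (valence 4) → 0 H
  atom 13: N, bond orders sum to 1 (valence 3) → 2 H
  atom 14: O, bond orders sum to 2 (valence 2) → 0 H
  atom 15: C, bond orders sum to 4 (valence 4) → 0 H
  atom 16: C, bond orders sum to 1 (valence 4) → 3 H
  atom 17: O, bond orders sum to 2 (valence 2) → 0 H
Total hydrogens: 17.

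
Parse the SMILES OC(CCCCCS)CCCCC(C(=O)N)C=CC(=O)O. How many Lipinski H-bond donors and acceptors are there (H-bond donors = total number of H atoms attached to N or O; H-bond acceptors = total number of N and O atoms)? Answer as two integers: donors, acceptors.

4, 5

Donors: find every N or O and count the H atoms it carries.
  atom 1 (O): bond orders sum to 1 → 1 H
  atom 15 (O): bond orders sum to 2 → 0 H
  atom 16 (N): bond orders sum to 1 → 2 H
  atom 20 (O): bond orders sum to 2 → 0 H
  atom 21 (O): bond orders sum to 1 → 1 H
Lipinski HBD = 4.
Acceptors: N atoms = 1, O atoms = 4 → HBA = 5.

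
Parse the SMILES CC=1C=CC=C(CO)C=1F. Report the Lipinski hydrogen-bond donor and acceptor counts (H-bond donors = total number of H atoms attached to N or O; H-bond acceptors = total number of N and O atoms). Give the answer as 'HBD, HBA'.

Donors: find every N or O and count the H atoms it carries.
  atom 8 (O): bond orders sum to 1 → 1 H
Lipinski HBD = 1.
Acceptors: N atoms = 0, O atoms = 1 → HBA = 1.

1, 1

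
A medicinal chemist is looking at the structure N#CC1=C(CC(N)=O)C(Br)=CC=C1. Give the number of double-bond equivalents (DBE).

Degree of unsaturation = (number of rings) + (number of π bonds).
Ring closures in the SMILES: 1.
π bonds: 4 double bonds (each 1 DoU), 1 triple bond (each 2 DoU) → 6 DoU from unsaturation.
Total DoU = 1 + 6 = 7.

7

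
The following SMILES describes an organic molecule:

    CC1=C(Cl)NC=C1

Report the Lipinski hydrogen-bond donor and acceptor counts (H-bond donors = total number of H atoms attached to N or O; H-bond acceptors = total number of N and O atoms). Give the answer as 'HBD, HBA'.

Donors: find every N or O and count the H atoms it carries.
  atom 5 (N): bond orders sum to 2 → 1 H
Lipinski HBD = 1.
Acceptors: N atoms = 1, O atoms = 0 → HBA = 1.

1, 1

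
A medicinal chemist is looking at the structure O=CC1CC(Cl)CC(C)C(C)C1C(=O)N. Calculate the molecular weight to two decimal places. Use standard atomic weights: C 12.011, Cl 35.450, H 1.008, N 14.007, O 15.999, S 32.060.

First, the molecular formula is C11H18ClNO2 (counting implicit H from valence).
  C: 11 × 12.011 = 132.121
  Cl: 1 × 35.450 = 35.450
  H: 18 × 1.008 = 18.144
  N: 1 × 14.007 = 14.007
  O: 2 × 15.999 = 31.998
Sum: 11×12.011 + 1×35.450 + 18×1.008 + 1×14.007 + 2×15.999 = 231.720 → 231.72 g/mol.

231.72 g/mol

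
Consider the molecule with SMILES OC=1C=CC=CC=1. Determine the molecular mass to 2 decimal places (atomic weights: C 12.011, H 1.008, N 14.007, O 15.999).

94.11 g/mol

First, the molecular formula is C6H6O (counting implicit H from valence).
  C: 6 × 12.011 = 72.066
  H: 6 × 1.008 = 6.048
  O: 1 × 15.999 = 15.999
Sum: 6×12.011 + 6×1.008 + 1×15.999 = 94.113 → 94.11 g/mol.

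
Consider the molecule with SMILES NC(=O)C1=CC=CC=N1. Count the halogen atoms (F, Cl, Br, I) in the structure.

0

Scan the SMILES for the halogen motif — none present.
Groups that are present: 1 amide.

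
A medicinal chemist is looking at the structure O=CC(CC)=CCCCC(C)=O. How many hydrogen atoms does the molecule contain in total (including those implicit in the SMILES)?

16

Walk through each heavy atom and fill implicit hydrogens from standard valence (C 4, N 3, O 2, S 2, halogen 1):
  atom 1: O, bond orders sum to 2 (valence 2) → 0 H
  atom 2: C, bond orders sum to 3 (valence 4) → 1 H
  atom 3: C, bond orders sum to 4 (valence 4) → 0 H
  atom 4: C, bond orders sum to 2 (valence 4) → 2 H
  atom 5: C, bond orders sum to 1 (valence 4) → 3 H
  atom 6: C, bond orders sum to 3 (valence 4) → 1 H
  atom 7: C, bond orders sum to 2 (valence 4) → 2 H
  atom 8: C, bond orders sum to 2 (valence 4) → 2 H
  atom 9: C, bond orders sum to 2 (valence 4) → 2 H
  atom 10: C, bond orders sum to 4 (valence 4) → 0 H
  atom 11: C, bond orders sum to 1 (valence 4) → 3 H
  atom 12: O, bond orders sum to 2 (valence 2) → 0 H
Total hydrogens: 16.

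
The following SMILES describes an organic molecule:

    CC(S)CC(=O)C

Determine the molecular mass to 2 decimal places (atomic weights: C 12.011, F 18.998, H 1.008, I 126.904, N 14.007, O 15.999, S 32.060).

118.19 g/mol

First, the molecular formula is C5H10OS (counting implicit H from valence).
  C: 5 × 12.011 = 60.055
  H: 10 × 1.008 = 10.080
  O: 1 × 15.999 = 15.999
  S: 1 × 32.060 = 32.060
Sum: 5×12.011 + 10×1.008 + 1×15.999 + 1×32.060 = 118.194 → 118.19 g/mol.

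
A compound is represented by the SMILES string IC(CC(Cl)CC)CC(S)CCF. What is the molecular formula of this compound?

C9H17ClFIS

Walk through each heavy atom and fill implicit hydrogens from standard valence (C 4, N 3, O 2, S 2, halogen 1):
  atom 1: I (halogen, monovalent) → 0 H
  atom 2: C, bond orders sum to 3 (valence 4) → 1 H
  atom 3: C, bond orders sum to 2 (valence 4) → 2 H
  atom 4: C, bond orders sum to 3 (valence 4) → 1 H
  atom 5: Cl (halogen, monovalent) → 0 H
  atom 6: C, bond orders sum to 2 (valence 4) → 2 H
  atom 7: C, bond orders sum to 1 (valence 4) → 3 H
  atom 8: C, bond orders sum to 2 (valence 4) → 2 H
  atom 9: C, bond orders sum to 3 (valence 4) → 1 H
  atom 10: S, bond orders sum to 1 (valence 2) → 1 H
  atom 11: C, bond orders sum to 2 (valence 4) → 2 H
  atom 12: C, bond orders sum to 2 (valence 4) → 2 H
  atom 13: F (halogen, monovalent) → 0 H
Totals → C:9, H:17, Cl:1, F:1, I:1, S:1.
In Hill order: C9H17ClFIS.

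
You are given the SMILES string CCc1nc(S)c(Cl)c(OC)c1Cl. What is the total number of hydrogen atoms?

Walk through each heavy atom and fill implicit hydrogens from standard valence (C 4, N 3, O 2, S 2, halogen 1); for lowercase aromatic atoms, an aromatic c carries 1 H when it has two neighbours and 0 H with three, and aromatic n carries 0 H:
  atom 1: C, bond orders sum to 1 (valence 4) → 3 H
  atom 2: C, bond orders sum to 2 (valence 4) → 2 H
  atom 3: aromatic c, 3 neighbours → 0 H
  atom 4: aromatic n, 2 neighbours → 0 H
  atom 5: aromatic c, 3 neighbours → 0 H
  atom 6: S, bond orders sum to 1 (valence 2) → 1 H
  atom 7: aromatic c, 3 neighbours → 0 H
  atom 8: Cl (halogen, monovalent) → 0 H
  atom 9: aromatic c, 3 neighbours → 0 H
  atom 10: O, bond orders sum to 2 (valence 2) → 0 H
  atom 11: C, bond orders sum to 1 (valence 4) → 3 H
  atom 12: aromatic c, 3 neighbours → 0 H
  atom 13: Cl (halogen, monovalent) → 0 H
Total hydrogens: 9.

9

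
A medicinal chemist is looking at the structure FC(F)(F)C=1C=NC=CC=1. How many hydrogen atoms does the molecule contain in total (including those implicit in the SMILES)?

Walk through each heavy atom and fill implicit hydrogens from standard valence (C 4, N 3, O 2, S 2, halogen 1):
  atom 1: F (halogen, monovalent) → 0 H
  atom 2: C, bond orders sum to 4 (valence 4) → 0 H
  atom 3: F (halogen, monovalent) → 0 H
  atom 4: F (halogen, monovalent) → 0 H
  atom 5: C, bond orders sum to 4 (valence 4) → 0 H
  atom 6: C, bond orders sum to 3 (valence 4) → 1 H
  atom 7: N, bond orders sum to 3 (valence 3) → 0 H
  atom 8: C, bond orders sum to 3 (valence 4) → 1 H
  atom 9: C, bond orders sum to 3 (valence 4) → 1 H
  atom 10: C, bond orders sum to 3 (valence 4) → 1 H
Total hydrogens: 4.

4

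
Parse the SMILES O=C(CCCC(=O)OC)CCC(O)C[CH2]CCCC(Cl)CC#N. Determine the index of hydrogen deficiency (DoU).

4

Molecular formula: C17H28ClNO4.
DoU = (2C + 2 + N − H − X) / 2, where X is the halogen count and O/S are ignored.
    = (2·17 + 2 + 1 − 28 − 1) / 2 = 8 / 2 = 4.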